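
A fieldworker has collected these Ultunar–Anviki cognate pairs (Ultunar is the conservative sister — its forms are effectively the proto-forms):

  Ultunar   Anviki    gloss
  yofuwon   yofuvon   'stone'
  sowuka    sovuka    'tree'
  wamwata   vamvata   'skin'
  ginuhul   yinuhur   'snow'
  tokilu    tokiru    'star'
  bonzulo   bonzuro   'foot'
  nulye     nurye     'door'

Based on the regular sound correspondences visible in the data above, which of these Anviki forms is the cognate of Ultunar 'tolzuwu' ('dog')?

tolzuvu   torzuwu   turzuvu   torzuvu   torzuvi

nulye ~ nurye — Ultunar l corresponds to Anviki r after a vowel, before a consonant other than r, m, n, p, b, f, v.
sowuka ~ sovuka — Ultunar w corresponds to Anviki v between vowels (before a back vowel).
Applying these to Ultunar 'tolzuwu':
  tolzuwu → torzuwu   (l→r after a vowel, before a consonant other than r, m, n, p, b, f, v)
  torzuwu → torzuvu   (w→v between vowels (before a back vowel))
So the Anviki cognate is 'torzuvu'.

torzuvu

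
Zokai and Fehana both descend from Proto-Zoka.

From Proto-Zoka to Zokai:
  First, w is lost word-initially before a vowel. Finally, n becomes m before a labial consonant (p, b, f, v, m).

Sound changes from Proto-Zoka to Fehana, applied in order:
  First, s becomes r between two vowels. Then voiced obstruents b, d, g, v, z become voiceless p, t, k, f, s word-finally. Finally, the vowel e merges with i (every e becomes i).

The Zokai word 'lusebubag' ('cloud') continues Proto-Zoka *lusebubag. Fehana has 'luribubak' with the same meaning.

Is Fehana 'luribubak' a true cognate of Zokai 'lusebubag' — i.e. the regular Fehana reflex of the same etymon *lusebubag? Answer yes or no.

yes

Derive the expected Fehana reflex of *lusebubag:
Fehana: start from *lusebubag.
  rule 1 (rhotacism): lusebubag → lurebubag
  rule 2 (final devoicing): lurebubag → lurebubak
  rule 3 (vowel merger): lurebubak → luribubak
  ⇒ Fehana luribubak
Fehana 'luribubak' matches the regular reflex exactly, so the pair is cognate.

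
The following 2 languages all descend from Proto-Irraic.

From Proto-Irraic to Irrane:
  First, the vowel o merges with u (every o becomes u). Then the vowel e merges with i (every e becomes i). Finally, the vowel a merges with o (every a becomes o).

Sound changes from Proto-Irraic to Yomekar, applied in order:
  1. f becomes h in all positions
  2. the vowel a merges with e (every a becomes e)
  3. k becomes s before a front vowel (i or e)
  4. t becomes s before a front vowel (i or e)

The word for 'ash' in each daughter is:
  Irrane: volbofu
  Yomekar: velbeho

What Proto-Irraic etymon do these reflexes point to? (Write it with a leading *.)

Position 5: Irrane has o, Yomekar has e. In Irrane, o can only continue *a, so the proto-segment is *a.
Position 7: Irrane has u, Yomekar has o. Yomekar preserves o here (none of its changes turn any other segment into o), so the proto-segment is *o.
Position 6: Irrane has f, Yomekar has h. Irrane preserves f here (none of its changes turn any other segment into f), so the proto-segment is *f.
Verify the candidate proto-form against each daughter:
Irrane: start from *valbafo.
  rule 1 (vowel merger): valbafo → valbafu
  rule 2: no change — valbafu
  rule 3 (vowel merger): valbafu → volbofu
  ⇒ Irrane volbofu
Yomekar: *valbafo
  valbafo → valbaho   [unconditioned shift]
  valbaho → velbeho   [vowel merger]
  velbeho (rule 3 does not apply)
  velbeho (rule 4 does not apply)
  giving Yomekar velbeho.
*valbafo is the unique common source.

*valbafo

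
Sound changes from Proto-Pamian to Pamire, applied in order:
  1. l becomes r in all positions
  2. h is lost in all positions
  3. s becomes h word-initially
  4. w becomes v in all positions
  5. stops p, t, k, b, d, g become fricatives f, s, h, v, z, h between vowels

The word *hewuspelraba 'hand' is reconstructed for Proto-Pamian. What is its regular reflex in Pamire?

Pamire: start from *hewuspelraba.
  rule 1 (unconditioned shift): hewuspelraba → hewusperraba
  rule 2 (h-loss): hewusperraba → ewusperraba
  rule 3: no change — ewusperraba
  rule 4 (unconditioned shift): ewusperraba → evusperraba
  rule 5 (intervocalic lenition): evusperraba → evusperrava
  ⇒ Pamire evusperrava

evusperrava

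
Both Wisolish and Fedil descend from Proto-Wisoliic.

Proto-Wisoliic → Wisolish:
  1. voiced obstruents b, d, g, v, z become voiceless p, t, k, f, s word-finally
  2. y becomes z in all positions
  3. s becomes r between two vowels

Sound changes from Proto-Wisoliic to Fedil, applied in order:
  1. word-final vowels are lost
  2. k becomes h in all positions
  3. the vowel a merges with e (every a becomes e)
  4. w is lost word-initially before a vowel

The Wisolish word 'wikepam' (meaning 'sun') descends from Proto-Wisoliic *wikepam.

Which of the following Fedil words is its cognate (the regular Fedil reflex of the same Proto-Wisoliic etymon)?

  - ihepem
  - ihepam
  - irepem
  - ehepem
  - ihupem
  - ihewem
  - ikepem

ihepem

Fedil: start from *wikepam.
  rule 1: no change — wikepam
  rule 2 (unconditioned shift): wikepam → wihepam
  rule 3 (vowel merger): wihepam → wihepem
  rule 4 (glide loss): wihepem → ihepem
  ⇒ Fedil ihepem
The other candidates each miss or misapply at least one Fedil change.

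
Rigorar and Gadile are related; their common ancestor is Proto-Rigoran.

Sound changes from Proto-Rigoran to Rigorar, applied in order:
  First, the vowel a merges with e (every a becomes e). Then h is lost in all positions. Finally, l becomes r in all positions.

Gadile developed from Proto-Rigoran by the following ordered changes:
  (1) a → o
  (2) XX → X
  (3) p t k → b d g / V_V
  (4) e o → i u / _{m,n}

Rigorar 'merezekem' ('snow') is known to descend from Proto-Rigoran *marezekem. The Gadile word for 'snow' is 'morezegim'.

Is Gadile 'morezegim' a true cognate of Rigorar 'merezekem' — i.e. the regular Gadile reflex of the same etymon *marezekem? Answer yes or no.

yes

Derive the expected Gadile reflex of *marezekem:
Gadile: *marezekem
  marezekem → morezekem   [vowel merger]
  morezekem (rule 2 does not apply)
  morezekem → morezegem   [intervocalic voicing]
  morezegem → morezegim   [pre-nasal raising]
  giving Gadile morezegim.
Gadile 'morezegim' matches the regular reflex exactly, so the pair is cognate.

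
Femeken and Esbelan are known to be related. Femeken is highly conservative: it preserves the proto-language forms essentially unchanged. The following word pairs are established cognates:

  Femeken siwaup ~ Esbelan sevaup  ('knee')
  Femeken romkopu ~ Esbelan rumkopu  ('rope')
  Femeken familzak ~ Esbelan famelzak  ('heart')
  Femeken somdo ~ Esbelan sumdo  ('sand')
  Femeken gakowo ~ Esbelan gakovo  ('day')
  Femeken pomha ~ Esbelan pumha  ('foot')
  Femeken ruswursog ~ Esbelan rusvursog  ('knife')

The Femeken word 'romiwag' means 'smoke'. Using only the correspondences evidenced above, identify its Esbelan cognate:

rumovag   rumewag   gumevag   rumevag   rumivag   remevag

romkopu ~ rumkopu, somdo ~ sumdo — Femeken o corresponds to Esbelan u after a consonant, before a nasal.
siwaup ~ sevaup, familzak ~ famelzak — Femeken i corresponds to Esbelan e after a consonant, before a consonant other than r, m, n, p, b, f, v.
siwaup ~ sevaup — Femeken w corresponds to Esbelan v between vowels (before a back vowel).
Applying these to Femeken 'romiwag':
  romiwag → rumiwag   (o→u after a consonant, before a nasal)
  rumiwag → rumewag   (i→e after a consonant, before a consonant other than r, m, n, p, b, f, v)
  rumewag → rumevag   (w→v between vowels (before a back vowel))
So the Esbelan cognate is 'rumevag'.

rumevag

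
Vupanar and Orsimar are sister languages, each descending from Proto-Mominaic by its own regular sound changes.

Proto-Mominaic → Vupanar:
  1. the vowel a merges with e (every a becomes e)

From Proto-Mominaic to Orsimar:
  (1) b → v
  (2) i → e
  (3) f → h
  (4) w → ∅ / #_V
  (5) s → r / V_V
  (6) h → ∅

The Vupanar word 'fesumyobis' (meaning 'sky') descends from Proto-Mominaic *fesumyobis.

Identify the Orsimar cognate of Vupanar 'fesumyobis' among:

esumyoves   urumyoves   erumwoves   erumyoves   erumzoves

erumyoves

Orsimar: *fesumyobis > fesumyovis > fesumyoves > hesumyoves > herumyoves > erumyoves  (by unconditioned shift, vowel merger, unconditioned shift, rhotacism, h-loss)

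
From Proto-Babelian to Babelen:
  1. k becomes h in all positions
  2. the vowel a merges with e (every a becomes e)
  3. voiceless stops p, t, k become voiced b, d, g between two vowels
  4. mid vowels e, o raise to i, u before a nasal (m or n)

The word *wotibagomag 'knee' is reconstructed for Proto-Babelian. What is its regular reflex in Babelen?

wodibegumeg

Babelen: start from *wotibagomag.
  rule 1: no change — wotibagomag
  rule 2 (vowel merger): wotibagomag → wotibegomeg
  rule 3 (intervocalic voicing): wotibegomeg → wodibegomeg
  rule 4 (pre-nasal raising): wodibegomeg → wodibegumeg
  ⇒ Babelen wodibegumeg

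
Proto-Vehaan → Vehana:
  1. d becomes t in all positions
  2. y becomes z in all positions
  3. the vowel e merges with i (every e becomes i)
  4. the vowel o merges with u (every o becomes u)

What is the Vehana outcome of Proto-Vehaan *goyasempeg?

Vehana: *goyasempeg
  goyasempeg (rule 1 does not apply)
  goyasempeg → gozasempeg   [unconditioned shift]
  gozasempeg → gozasimpig   [vowel merger]
  gozasimpig → guzasimpig   [vowel merger]
  giving Vehana guzasimpig.

guzasimpig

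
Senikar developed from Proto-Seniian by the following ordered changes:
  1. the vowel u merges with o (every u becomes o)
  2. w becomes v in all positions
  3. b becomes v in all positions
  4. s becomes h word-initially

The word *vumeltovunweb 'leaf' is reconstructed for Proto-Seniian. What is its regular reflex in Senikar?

Senikar: start from *vumeltovunweb.
  rule 1 (vowel merger): vumeltovunweb → vomeltovonweb
  rule 2 (unconditioned shift): vomeltovonweb → vomeltovonveb
  rule 3 (unconditioned shift): vomeltovonveb → vomeltovonvev
  rule 4: no change — vomeltovonvev
  ⇒ Senikar vomeltovonvev

vomeltovonvev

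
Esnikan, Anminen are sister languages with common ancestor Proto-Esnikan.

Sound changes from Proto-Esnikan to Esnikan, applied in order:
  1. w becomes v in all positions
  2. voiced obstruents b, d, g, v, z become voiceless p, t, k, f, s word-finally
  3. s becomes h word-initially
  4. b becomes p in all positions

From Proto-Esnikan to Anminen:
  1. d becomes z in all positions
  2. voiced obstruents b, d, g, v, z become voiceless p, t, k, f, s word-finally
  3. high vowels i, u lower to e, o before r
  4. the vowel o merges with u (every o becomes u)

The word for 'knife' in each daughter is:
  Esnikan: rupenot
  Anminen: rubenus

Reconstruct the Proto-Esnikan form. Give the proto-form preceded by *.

Position 3: Esnikan has p, Anminen has b. Anminen preserves b here (none of its changes turn any other segment into b), so the proto-segment is *b.
Position 6: Esnikan has o, Anminen has u. Esnikan preserves o here (none of its changes turn any other segment into o), so the proto-segment is *o.
Verify the candidate proto-form against each daughter:
Esnikan: start from *rubenod.
  rule 1: no change — rubenod
  rule 2 (final devoicing): rubenod → rubenot
  rule 3: no change — rubenot
  rule 4 (unconditioned shift): rubenot → rupenot
  ⇒ Esnikan rupenot
Anminen: start from *rubenod.
  rule 1 (unconditioned shift): rubenod → rubenoz
  rule 2 (final devoicing): rubenoz → rubenos
  rule 3: no change — rubenos
  rule 4 (vowel merger): rubenos → rubenus
  ⇒ Anminen rubenus
*rubenod is the unique common source.

*rubenod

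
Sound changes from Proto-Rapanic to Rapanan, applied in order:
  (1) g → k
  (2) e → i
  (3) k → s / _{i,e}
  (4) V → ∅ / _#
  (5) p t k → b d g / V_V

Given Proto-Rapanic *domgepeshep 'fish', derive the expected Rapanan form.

Rapanan: start from *domgepeshep.
  rule 1 (unconditioned shift): domgepeshep → domkepeshep
  rule 2 (vowel merger): domkepeshep → domkipiship
  rule 3 (palatalisation): domkipiship → domsipiship
  rule 4: no change — domsipiship
  rule 5 (intervocalic voicing): domsipiship → domsibiship
  ⇒ Rapanan domsibiship

domsibiship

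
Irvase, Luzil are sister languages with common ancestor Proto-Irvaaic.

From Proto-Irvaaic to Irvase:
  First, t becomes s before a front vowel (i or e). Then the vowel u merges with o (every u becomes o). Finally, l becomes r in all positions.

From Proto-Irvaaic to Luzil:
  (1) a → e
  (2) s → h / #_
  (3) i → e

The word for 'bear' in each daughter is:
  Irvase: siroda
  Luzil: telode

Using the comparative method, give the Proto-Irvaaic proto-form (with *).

Position 2: Irvase has i, Luzil has e. Irvase preserves i here (none of its changes turn any other segment into i), so the proto-segment is *i.
Position 3: Irvase has r, Luzil has l. Luzil preserves l here (none of its changes turn any other segment into l), so the proto-segment is *l.
This points to *tiloda. Verify forward in each daughter:
Irvase: *tiloda > siloda > siroda  (by palatalisation, unconditioned shift)
Luzil: *tiloda
  tiloda → tilode   [vowel merger]
  tilode (rule 2 does not apply)
  tilode → telode   [vowel merger]
  giving Luzil telode.
No other proto-form is consistent with every reflex, so the reconstruction is *tiloda.

*tiloda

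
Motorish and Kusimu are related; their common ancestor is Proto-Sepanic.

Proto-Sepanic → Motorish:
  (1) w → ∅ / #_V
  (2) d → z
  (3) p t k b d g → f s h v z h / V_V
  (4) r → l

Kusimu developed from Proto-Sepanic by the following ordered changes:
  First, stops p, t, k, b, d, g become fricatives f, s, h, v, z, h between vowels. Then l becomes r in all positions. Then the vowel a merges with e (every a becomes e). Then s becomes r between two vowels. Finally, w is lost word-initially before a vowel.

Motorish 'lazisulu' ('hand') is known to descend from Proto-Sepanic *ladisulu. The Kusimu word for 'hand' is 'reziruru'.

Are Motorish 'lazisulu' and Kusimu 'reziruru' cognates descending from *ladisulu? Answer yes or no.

yes

Derive the expected Kusimu reflex of *ladisulu:
Kusimu: *ladisulu
  ladisulu → lazisulu   [intervocalic lenition]
  lazisulu → razisuru   [unconditioned shift]
  razisuru → rezisuru   [vowel merger]
  rezisuru → reziruru   [rhotacism]
  reziruru (rule 5 does not apply)
  giving Kusimu reziruru.
Kusimu 'reziruru' matches the regular reflex exactly, so the pair is cognate.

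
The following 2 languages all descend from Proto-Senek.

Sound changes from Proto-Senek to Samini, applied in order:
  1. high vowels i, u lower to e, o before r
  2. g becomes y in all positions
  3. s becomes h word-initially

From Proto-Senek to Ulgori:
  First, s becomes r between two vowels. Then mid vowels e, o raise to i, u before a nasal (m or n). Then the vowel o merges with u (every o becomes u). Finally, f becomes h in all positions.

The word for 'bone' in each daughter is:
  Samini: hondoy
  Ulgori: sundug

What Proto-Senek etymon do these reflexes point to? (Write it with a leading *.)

Position 2: Samini has o, Ulgori has u. Taking the neighbouring segments as reconstructed: Samini o can only go back to *o; Ulgori u could go back to *o or *u — the one source consistent with every daughter is *o.
Position 5: Samini has o, Ulgori has u. Taking the neighbouring segments as reconstructed: Samini o can only go back to *o; Ulgori u could go back to *o or *u — the one source consistent with every daughter is *o.
This points to *sondog. Verify forward in each daughter:
Samini: start from *sondog.
  rule 1: no change — sondog
  rule 2 (unconditioned shift): sondog → sondoy
  rule 3 (debuccalisation): sondoy → hondoy
  ⇒ Samini hondoy
Ulgori: start from *sondog.
  rule 1: no change — sondog
  rule 2 (pre-nasal raising): sondog → sundog
  rule 3 (vowel merger): sundog → sundug
  rule 4: no change — sundug
  ⇒ Ulgori sundug
Only *sondog yields all of Samini hondoy, Ulgori sundug.

*sondog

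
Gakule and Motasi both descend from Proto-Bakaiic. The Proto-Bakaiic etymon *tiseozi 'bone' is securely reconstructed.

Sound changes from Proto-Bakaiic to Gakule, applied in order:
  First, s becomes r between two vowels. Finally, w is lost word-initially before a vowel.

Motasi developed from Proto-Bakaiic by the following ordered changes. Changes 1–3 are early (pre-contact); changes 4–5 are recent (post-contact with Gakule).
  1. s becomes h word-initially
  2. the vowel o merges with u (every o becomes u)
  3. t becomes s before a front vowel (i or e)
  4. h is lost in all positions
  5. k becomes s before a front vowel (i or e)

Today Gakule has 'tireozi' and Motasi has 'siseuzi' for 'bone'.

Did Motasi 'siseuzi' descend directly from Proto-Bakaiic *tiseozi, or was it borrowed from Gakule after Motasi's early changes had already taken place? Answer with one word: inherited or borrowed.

If inherited, *tiseozi would pass through all of Motasi's changes:
Motasi: *tiseozi > tiseuzi > siseuzi  (by vowel merger, palatalisation)
If borrowed from Gakule 'tireozi' after the early changes, it would undergo only the recent ones:
  rule 4 (h-loss): no change (tireozi)
  rule 5 (palatalisation): no change (tireozi)
  ⇒ as a loan: tireozi
Motasi 'siseuzi' matches the inherited outcome exactly, so it is an inherited cognate, not a loan.

inherited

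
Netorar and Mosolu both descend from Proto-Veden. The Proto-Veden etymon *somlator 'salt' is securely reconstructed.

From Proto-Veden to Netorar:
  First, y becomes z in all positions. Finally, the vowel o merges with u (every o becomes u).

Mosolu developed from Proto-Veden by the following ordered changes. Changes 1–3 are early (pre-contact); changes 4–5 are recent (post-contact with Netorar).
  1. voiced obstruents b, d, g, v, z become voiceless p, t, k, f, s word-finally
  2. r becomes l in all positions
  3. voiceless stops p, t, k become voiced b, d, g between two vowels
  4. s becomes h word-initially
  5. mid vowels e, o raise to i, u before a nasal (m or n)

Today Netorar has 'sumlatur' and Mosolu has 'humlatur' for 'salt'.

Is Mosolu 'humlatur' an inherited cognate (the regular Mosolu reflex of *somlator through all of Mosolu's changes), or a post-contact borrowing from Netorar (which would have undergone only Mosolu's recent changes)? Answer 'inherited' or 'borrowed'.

If inherited, *somlator would pass through all of Mosolu's changes:
Mosolu: start from *somlator.
  rule 1: no change — somlator
  rule 2 (unconditioned shift): somlator → somlatol
  rule 3 (intervocalic voicing): somlatol → somladol
  rule 4 (debuccalisation): somladol → homladol
  rule 5 (pre-nasal raising): homladol → humladol
  ⇒ Mosolu humladol
If borrowed from Netorar 'sumlatur' after the early changes, it would undergo only the recent ones:
  rule 4 (debuccalisation): sumlatur → humlatur
  rule 5 (pre-nasal raising): no change (humlatur)
  ⇒ as a loan: humlatur
Mosolu 'humlatur' matches the loan outcome 'humlatur', not the inherited 'humladol' — it skipped the early Mosolu changes, so it was borrowed from Netorar.

borrowed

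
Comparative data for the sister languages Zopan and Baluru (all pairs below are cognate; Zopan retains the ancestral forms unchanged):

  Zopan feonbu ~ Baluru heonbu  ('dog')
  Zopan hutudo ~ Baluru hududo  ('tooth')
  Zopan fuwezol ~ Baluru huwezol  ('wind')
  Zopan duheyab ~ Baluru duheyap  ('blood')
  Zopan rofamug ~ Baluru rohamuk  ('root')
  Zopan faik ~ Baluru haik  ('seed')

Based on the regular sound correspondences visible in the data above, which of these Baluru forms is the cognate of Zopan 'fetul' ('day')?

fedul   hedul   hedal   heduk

feonbu ~ heonbu — Zopan f corresponds to Baluru h word-initially before a front vowel.
hutudo ~ hududo — Zopan t corresponds to Baluru d between vowels (before a back vowel).
Applying these to Zopan 'fetul':
  fetul → hetul   (f→h word-initially before a front vowel)
  hetul → hedul   (t→d between vowels (before a back vowel))
So the Baluru cognate is 'hedul'.

hedul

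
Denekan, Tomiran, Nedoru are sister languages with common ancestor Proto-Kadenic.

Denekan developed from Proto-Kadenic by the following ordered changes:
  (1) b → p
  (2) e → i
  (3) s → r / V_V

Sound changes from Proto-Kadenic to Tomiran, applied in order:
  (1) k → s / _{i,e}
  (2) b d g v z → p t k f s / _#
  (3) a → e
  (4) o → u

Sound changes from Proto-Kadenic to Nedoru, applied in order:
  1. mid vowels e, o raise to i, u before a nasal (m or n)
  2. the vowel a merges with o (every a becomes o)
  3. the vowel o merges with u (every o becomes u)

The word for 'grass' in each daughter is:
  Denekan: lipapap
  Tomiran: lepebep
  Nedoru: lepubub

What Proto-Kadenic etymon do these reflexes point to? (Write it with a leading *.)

Position 6: Denekan has a, Tomiran has e, Nedoru has u. Denekan preserves a here (none of its changes turn any other segment into a), so the proto-segment is *a.
Position 7: Denekan has p, Tomiran has p, Nedoru has b. Nedoru preserves b here (none of its changes turn any other segment into b), so the proto-segment is *b.
Position 5: Denekan has p, Tomiran has b, Nedoru has b. Tomiran preserves b here (none of its changes turn any other segment into b), so the proto-segment is *b.
This points to *lepabab. Verify forward in each daughter:
Denekan: *lepabab > lepapap > lipapap  (by unconditioned shift, vowel merger)
Tomiran: *lepabab > lepabap > lepebep  (by final devoicing, vowel merger)
Nedoru: *lepabab > lepobob > lepubub  (by vowel merger, vowel merger)
*lepabab is the unique common source.

*lepabab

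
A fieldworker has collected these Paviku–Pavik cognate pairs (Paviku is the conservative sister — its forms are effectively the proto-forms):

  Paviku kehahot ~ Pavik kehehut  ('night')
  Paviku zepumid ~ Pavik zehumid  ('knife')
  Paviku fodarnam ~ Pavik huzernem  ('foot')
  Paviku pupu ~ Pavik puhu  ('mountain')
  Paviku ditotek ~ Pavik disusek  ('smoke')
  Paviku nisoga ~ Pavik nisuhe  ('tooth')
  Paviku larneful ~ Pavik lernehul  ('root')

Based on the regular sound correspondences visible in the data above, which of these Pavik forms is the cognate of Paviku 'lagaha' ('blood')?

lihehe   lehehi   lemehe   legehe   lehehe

lehehe

kehahot ~ kehehut — Paviku a corresponds to Pavik e after a consonant, before a consonant other than r, m, n, p, b, f, v.
nisoga ~ nisuhe — Paviku g corresponds to Pavik h between vowels (before a back vowel).
nisoga ~ nisuhe — Paviku a corresponds to Pavik e word-finally.
Applying these to Paviku 'lagaha':
  lagaha → legaha   (a→e after a consonant, before a consonant other than r, m, n, p, b, f, v)
  legaha → lehaha   (g→h between vowels (before a back vowel))
  lehaha → leheha   (a→e after a consonant, before a consonant other than r, m, n, p, b, f, v)
  leheha → lehehe   (a→e word-finally)
So the Pavik cognate is 'lehehe'.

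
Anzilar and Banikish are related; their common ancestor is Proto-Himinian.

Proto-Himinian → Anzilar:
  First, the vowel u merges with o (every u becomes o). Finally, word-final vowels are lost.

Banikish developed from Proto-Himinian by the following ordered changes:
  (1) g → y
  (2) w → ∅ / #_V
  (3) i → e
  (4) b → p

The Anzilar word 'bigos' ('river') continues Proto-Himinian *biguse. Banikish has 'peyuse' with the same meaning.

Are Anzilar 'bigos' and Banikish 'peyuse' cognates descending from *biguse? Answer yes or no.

Derive the expected Banikish reflex of *biguse:
Banikish: *biguse
  biguse → biyuse   [unconditioned shift]
  biyuse (rule 2 does not apply)
  biyuse → beyuse   [vowel merger]
  beyuse → peyuse   [unconditioned shift]
  giving Banikish peyuse.
Banikish 'peyuse' matches the regular reflex exactly, so the pair is cognate.

yes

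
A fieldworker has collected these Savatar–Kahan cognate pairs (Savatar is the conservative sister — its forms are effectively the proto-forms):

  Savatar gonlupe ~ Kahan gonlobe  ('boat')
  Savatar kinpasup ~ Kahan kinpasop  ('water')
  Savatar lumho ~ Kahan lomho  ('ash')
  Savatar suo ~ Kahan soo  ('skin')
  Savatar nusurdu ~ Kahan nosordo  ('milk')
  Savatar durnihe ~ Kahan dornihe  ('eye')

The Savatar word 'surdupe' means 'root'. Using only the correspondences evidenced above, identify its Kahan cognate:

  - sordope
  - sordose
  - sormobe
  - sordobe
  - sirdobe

sordobe

nusurdu ~ nosordo, durnihe ~ dornihe — Savatar u corresponds to Kahan o after a consonant, before r.
gonlupe ~ gonlobe, kinpasup ~ kinpasop — Savatar u corresponds to Kahan o after a consonant, before a labial obstruent.
gonlupe ~ gonlobe — Savatar p corresponds to Kahan b between vowels (before a front vowel).
Applying these to Savatar 'surdupe':
  surdupe → sordupe   (u→o after a consonant, before r)
  sordupe → sordope   (u→o after a consonant, before a labial obstruent)
  sordope → sordobe   (p→b between vowels (before a front vowel))
So the Kahan cognate is 'sordobe'.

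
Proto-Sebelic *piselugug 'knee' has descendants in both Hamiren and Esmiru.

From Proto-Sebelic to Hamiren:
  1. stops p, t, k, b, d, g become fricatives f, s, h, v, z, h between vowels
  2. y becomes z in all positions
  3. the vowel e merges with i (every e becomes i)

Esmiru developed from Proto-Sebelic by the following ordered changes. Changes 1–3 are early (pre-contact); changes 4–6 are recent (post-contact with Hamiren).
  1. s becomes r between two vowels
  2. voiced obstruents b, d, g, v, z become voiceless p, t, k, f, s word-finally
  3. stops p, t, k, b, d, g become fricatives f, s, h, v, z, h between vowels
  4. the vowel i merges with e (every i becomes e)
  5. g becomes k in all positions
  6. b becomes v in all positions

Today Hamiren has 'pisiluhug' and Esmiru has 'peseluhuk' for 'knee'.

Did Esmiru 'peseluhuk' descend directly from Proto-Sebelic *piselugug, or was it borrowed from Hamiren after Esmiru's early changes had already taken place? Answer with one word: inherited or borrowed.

borrowed

If inherited, *piselugug would pass through all of Esmiru's changes:
Esmiru: *piselugug > pirelugug > pireluguk > pireluhuk > pereluhuk  (by rhotacism, final devoicing, intervocalic lenition, vowel merger)
If borrowed from Hamiren 'pisiluhug' after the early changes, it would undergo only the recent ones:
  rule 4 (vowel merger): pisiluhug → peseluhug
  rule 5 (unconditioned shift): peseluhug → peseluhuk
  rule 6 (unconditioned shift): no change (peseluhuk)
  ⇒ as a loan: peseluhuk
Esmiru 'peseluhuk' matches the loan outcome 'peseluhuk', not the inherited 'pereluhuk' — it skipped the early Esmiru changes, so it was borrowed from Hamiren.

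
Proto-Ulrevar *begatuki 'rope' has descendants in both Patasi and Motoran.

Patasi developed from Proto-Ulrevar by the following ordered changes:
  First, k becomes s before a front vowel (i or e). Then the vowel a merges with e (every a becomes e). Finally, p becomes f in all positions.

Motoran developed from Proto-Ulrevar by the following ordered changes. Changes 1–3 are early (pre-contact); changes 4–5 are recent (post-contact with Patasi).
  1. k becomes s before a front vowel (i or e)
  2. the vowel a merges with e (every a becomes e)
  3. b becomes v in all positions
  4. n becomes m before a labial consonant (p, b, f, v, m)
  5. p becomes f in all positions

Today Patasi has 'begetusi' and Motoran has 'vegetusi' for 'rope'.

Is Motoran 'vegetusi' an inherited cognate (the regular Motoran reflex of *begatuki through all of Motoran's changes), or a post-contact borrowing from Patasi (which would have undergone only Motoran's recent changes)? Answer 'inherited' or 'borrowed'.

inherited

If inherited, *begatuki would pass through all of Motoran's changes:
Motoran: *begatuki
  begatuki → begatusi   [palatalisation]
  begatusi → begetusi   [vowel merger]
  begetusi → vegetusi   [unconditioned shift]
  vegetusi (rule 4 does not apply)
  vegetusi (rule 5 does not apply)
  giving Motoran vegetusi.
If borrowed from Patasi 'begetusi' after the early changes, it would undergo only the recent ones:
  rule 4 (nasal place assimilation): no change (begetusi)
  rule 5 (unconditioned shift): no change (begetusi)
  ⇒ as a loan: begetusi
Motoran 'vegetusi' matches the inherited outcome exactly, so it is an inherited cognate, not a loan.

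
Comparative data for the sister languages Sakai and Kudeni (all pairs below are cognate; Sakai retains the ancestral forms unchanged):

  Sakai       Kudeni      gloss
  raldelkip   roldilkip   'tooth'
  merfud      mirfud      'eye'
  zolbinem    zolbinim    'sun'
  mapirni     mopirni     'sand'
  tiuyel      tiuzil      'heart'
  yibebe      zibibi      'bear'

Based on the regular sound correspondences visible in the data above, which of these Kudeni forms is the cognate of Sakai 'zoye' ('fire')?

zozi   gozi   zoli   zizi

tiuyel ~ tiuzil — Sakai y corresponds to Kudeni z between vowels (before a front vowel).
yibebe ~ zibibi — Sakai e corresponds to Kudeni i word-finally.
Applying these to Sakai 'zoye':
  zoye → zoze   (y→z between vowels (before a front vowel))
  zoze → zozi   (e→i word-finally)
So the Kudeni cognate is 'zozi'.

zozi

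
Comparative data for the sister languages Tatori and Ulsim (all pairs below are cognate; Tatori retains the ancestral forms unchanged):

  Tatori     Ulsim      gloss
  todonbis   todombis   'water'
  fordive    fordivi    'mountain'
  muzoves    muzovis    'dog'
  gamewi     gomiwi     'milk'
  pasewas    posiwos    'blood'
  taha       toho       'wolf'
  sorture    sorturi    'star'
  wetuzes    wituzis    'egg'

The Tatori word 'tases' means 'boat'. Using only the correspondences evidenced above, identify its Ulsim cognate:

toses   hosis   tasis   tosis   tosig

tosis

pasewas ~ posiwos, taha ~ toho — Tatori a corresponds to Ulsim o after a consonant, before a consonant other than r, m, n, p, b, f, v.
muzoves ~ muzovis, gamewi ~ gomiwi — Tatori e corresponds to Ulsim i after a consonant, before a consonant other than r, m, n, p, b, f, v.
Applying these to Tatori 'tases':
  tases → toses   (a→o after a consonant, before a consonant other than r, m, n, p, b, f, v)
  toses → tosis   (e→i after a consonant, before a consonant other than r, m, n, p, b, f, v)
So the Ulsim cognate is 'tosis'.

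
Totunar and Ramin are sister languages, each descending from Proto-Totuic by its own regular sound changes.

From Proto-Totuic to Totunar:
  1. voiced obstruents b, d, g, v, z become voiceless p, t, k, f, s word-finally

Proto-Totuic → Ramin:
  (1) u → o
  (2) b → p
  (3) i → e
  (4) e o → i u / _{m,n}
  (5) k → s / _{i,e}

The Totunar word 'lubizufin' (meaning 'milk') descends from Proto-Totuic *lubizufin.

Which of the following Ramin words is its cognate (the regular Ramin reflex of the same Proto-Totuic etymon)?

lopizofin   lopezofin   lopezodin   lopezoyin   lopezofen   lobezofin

Ramin: start from *lubizufin.
  rule 1 (vowel merger): lubizufin → lobizofin
  rule 2 (unconditioned shift): lobizofin → lopizofin
  rule 3 (vowel merger): lopizofin → lopezofen
  rule 4 (pre-nasal raising): lopezofen → lopezofin
  rule 5: no change — lopezofin
  ⇒ Ramin lopezofin
Among the options, 'lopezofin' alone shows every Ramin change applied in order.

lopezofin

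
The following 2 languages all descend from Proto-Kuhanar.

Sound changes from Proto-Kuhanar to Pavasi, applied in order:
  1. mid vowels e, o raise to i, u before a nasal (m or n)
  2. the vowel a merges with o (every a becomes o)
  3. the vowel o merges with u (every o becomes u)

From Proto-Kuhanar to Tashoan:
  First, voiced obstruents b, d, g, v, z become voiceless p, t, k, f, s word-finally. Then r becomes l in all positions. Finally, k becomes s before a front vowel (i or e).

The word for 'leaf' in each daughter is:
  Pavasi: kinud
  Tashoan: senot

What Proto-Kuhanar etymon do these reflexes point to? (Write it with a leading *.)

*kenod

Position 5: Pavasi has d, Tashoan has t. Pavasi preserves d here (none of its changes turn any other segment into d), so the proto-segment is *d.
Position 1: Pavasi has k, Tashoan has s. Pavasi preserves k here (none of its changes turn any other segment into k), so the proto-segment is *k.
This points to *kenod. Verify forward in each daughter:
Pavasi: *kenod > kinod > kinud  (by pre-nasal raising, vowel merger)
Tashoan: start from *kenod.
  rule 1 (final devoicing): kenod → kenot
  rule 2: no change — kenot
  rule 3 (palatalisation): kenot → senot
  ⇒ Tashoan senot
No other proto-form is consistent with every reflex, so the reconstruction is *kenod.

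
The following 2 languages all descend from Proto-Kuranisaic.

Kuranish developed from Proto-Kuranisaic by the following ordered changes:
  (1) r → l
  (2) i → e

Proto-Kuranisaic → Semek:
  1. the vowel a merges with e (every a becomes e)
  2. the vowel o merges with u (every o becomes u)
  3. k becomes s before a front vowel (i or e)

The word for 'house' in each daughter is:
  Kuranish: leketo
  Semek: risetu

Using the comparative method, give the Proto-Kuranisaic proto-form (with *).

*riketo

Position 2: Kuranish has e, Semek has i. Semek preserves i here (none of its changes turn any other segment into i), so the proto-segment is *i.
Position 1: Kuranish has l, Semek has r. Semek preserves r here (none of its changes turn any other segment into r), so the proto-segment is *r.
Continuing position by position gives *riketo; check it forward:
Kuranish: *riketo > liketo > leketo  (by unconditioned shift, vowel merger)
Semek: start from *riketo.
  rule 1: no change — riketo
  rule 2 (vowel merger): riketo → riketu
  rule 3 (palatalisation): riketu → risetu
  ⇒ Semek risetu
Only *riketo yields all of Kuranish leketo, Semek risetu.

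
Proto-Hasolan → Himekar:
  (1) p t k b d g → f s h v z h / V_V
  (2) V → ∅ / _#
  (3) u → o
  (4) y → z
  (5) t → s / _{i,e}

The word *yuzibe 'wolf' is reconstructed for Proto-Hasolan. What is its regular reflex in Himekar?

zoziv

Himekar: *yuzibe > yuzive > yuziv > yoziv > zoziv  (by intervocalic lenition, apocope, vowel merger, unconditioned shift)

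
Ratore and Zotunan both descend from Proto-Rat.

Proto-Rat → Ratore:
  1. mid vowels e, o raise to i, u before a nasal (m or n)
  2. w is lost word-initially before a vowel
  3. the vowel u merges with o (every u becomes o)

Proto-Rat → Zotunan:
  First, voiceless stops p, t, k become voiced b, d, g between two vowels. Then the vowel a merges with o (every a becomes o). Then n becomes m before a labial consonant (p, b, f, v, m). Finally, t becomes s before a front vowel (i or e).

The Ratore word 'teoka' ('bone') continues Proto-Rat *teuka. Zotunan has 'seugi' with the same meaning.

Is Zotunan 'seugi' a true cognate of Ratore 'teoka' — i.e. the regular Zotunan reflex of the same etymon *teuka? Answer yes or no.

Derive the expected Zotunan reflex of *teuka:
Zotunan: start from *teuka.
  rule 1 (intervocalic voicing): teuka → teuga
  rule 2 (vowel merger): teuga → teugo
  rule 3: no change — teugo
  rule 4 (palatalisation): teugo → seugo
  ⇒ Zotunan seugo
The regular Zotunan reflex would be 'seugo', but the attested form is 'seugi'. The correspondence is irregular, so they are not cognates (the Zotunan form has a different source).

no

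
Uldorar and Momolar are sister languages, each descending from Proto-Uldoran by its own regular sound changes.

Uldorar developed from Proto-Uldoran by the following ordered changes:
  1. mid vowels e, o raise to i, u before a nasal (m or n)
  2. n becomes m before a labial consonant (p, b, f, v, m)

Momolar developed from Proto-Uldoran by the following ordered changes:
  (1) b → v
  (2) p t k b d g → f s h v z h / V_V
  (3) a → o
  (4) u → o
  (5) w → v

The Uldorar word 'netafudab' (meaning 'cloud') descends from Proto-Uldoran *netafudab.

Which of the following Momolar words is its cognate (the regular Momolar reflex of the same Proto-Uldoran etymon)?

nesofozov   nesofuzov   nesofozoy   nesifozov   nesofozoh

nesofozov

Momolar: *netafudab > netafudav > nesafuzav > nesofuzov > nesofozov  (by unconditioned shift, intervocalic lenition, vowel merger, vowel merger)
Only 'nesofozov' matches the regular Momolar development of *netafudab.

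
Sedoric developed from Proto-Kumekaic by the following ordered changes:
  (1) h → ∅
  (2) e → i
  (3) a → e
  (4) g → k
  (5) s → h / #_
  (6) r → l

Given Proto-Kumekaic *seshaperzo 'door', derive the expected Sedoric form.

hisepilzo

Sedoric: *seshaperzo
  seshaperzo → sesaperzo   [h-loss]
  sesaperzo → sisapirzo   [vowel merger]
  sisapirzo → sisepirzo   [vowel merger]
  sisepirzo (rule 4 does not apply)
  sisepirzo → hisepirzo   [debuccalisation]
  hisepirzo → hisepilzo   [unconditioned shift]
  giving Sedoric hisepilzo.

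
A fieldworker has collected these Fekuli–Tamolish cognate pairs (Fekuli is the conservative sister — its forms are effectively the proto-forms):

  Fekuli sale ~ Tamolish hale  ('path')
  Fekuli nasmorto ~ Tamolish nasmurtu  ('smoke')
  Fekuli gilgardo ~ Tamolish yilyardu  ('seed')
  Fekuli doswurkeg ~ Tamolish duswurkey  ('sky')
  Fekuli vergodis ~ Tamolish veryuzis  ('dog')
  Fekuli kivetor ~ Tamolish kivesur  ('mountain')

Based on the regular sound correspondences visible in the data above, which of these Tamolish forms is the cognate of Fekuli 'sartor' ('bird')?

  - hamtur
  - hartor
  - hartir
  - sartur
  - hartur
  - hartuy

sale ~ hale — Fekuli s corresponds to Tamolish h word-initially before a back vowel.
nasmorto ~ nasmurtu, kivetor ~ kivesur — Fekuli o corresponds to Tamolish u after a consonant, before r.
Applying these to Fekuli 'sartor':
  sartor → hartor   (s→h word-initially before a back vowel)
  hartor → hartur   (o→u after a consonant, before r)
So the Tamolish cognate is 'hartur'.

hartur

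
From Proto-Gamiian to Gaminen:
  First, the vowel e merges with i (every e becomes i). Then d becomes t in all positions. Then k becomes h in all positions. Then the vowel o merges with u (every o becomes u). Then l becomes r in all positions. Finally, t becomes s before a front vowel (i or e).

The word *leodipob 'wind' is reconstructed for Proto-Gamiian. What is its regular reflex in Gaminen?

riusipub

Gaminen: *leodipob
  leodipob → liodipob   [vowel merger]
  liodipob → liotipob   [unconditioned shift]
  liotipob (rule 3 does not apply)
  liotipob → liutipub   [vowel merger]
  liutipub → riutipub   [unconditioned shift]
  riutipub → riusipub   [palatalisation]
  giving Gaminen riusipub.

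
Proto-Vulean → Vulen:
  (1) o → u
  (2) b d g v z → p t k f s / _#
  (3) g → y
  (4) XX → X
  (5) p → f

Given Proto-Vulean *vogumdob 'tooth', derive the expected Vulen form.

vuyumduf

Vulen: start from *vogumdob.
  rule 1 (vowel merger): vogumdob → vugumdub
  rule 2 (final devoicing): vugumdub → vugumdup
  rule 3 (unconditioned shift): vugumdup → vuyumdup
  rule 4: no change — vuyumdup
  rule 5 (unconditioned shift): vuyumdup → vuyumduf
  ⇒ Vulen vuyumduf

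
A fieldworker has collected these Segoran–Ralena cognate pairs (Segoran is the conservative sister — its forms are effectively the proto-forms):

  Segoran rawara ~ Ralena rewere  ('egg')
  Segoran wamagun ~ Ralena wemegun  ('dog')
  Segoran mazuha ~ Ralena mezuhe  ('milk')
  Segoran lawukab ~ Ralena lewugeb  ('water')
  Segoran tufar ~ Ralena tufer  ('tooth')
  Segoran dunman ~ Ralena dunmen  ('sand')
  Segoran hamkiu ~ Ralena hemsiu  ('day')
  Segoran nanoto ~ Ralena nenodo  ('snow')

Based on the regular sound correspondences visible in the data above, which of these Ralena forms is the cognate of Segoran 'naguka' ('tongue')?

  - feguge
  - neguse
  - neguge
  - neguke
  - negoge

rawara ~ rewere, wamagun ~ wemegun — Segoran a corresponds to Ralena e after a consonant, before a consonant other than r, m, n, p, b, f, v.
lawukab ~ lewugeb — Segoran k corresponds to Ralena g between vowels (before a back vowel).
rawara ~ rewere, mazuha ~ mezuhe — Segoran a corresponds to Ralena e word-finally.
Applying these to Segoran 'naguka':
  naguka → neguka   (a→e after a consonant, before a consonant other than r, m, n, p, b, f, v)
  neguka → neguga   (k→g between vowels (before a back vowel))
  neguga → neguge   (a→e word-finally)
So the Ralena cognate is 'neguge'.

neguge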